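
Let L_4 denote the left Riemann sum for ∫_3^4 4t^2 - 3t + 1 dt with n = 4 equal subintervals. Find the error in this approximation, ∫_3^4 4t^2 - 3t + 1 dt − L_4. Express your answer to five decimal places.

3.08333

Exact integral: ∫_3^4 f(t) dt ≈ 39.8333333.
L_4 = 36.75.
Error ≈ 39.8333333 − 36.75 ≈ 3.08333.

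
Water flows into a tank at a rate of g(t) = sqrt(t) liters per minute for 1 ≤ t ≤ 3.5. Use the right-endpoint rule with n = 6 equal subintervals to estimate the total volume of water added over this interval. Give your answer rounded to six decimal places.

3.876670

Δt = (3.5 − 1)/6 = 5/12.
Right endpoints: 17/12, 11/6, 2.25, 8/3, 37/12, 3.5.
g(17/12) ≈ 1.190238, g(11/6) ≈ 1.354006, g(2.25) ≈ 1.500000, g(8/3) ≈ 1.632993, g(37/12) ≈ 1.755942, g(3.5) ≈ 1.870829.
Sum = Δt · [g(17/12) + g(11/6) + g(2.25) + ...].
Sum ≈ 3.876670.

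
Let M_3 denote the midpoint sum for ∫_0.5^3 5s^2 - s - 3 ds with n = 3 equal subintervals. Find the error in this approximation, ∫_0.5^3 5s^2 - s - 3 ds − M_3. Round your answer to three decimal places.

Exact integral: ∫_0.5^3 f(s) ds ≈ 32.91667.
M_3 ≈ 32.19329.
Error ≈ 32.91667 − 32.19329 ≈ 0.723.

0.723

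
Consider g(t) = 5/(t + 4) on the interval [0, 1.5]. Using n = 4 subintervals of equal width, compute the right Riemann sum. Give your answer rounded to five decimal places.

Δt = (1.5 − 0)/4 = 0.375.
Right endpoints: 0.375, 0.75, 1.125, 1.5.
g(0.375) = 8/7, g(0.75) = 20/19, g(1.125) = 40/41, g(1.5) = 10/11.
Sum = Δt · [g(0.375) + g(0.75) + g(1.125) + g(1.5)].
Sum ≈ 1.53007.

1.53007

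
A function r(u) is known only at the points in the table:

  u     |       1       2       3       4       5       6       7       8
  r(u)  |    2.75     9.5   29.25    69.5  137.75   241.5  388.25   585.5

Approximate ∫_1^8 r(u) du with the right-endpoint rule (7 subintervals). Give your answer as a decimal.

Δu = 1.
Sum = 1·[9.5 + 29.25 + 69.5 + 137.75 + 241.5 + 388.25 + 585.5] = 1461.25.

1461.25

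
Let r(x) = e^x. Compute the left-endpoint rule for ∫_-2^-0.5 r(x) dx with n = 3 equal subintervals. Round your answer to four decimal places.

0.3632

Δx = (-0.5 − (-2))/3 = 0.5.
Left endpoints: -2, -1.5, -1.
r(-2) ≈ 0.1353, r(-1.5) ≈ 0.2231, r(-1) ≈ 0.3679.
Sum = Δx · [r(-2) + r(-1.5) + r(-1)].
Sum ≈ 0.3632.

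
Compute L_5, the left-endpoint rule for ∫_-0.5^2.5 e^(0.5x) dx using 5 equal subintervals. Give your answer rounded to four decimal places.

4.6502

Δx = (2.5 − (-0.5))/5 = 0.6.
Left endpoints: -0.5, 0.1, 0.7, 1.3, 1.9.
f(-0.5) ≈ 0.7788, f(0.1) ≈ 1.0513, f(0.7) ≈ 1.4191, f(1.3) ≈ 1.9155, f(1.9) ≈ 2.5857.
Sum = Δx · [f(-0.5) + f(0.1) + f(0.7) + f(1.3) + f(1.9)].
Sum ≈ 4.6502.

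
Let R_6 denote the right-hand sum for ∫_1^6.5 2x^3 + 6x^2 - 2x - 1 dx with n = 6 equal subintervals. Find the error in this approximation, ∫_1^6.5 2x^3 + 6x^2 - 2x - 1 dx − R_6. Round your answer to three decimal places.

Exact integral: ∫_1^6.5 f(x) dx = 1392.53125.
R_6 ≈ 1773.70226.
Error ≈ 1392.53125 − 1773.70226 ≈ -381.171.

-381.171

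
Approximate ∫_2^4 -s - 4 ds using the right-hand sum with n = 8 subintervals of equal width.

-14.25

Δs = (4 − 2)/8 = 0.25.
Right endpoints: 2.25, 2.5, 2.75, 3, 3.25, 3.5, 3.75, 4.
f(2.25) = -6.25, f(2.5) = -6.5, f(2.75) = -6.75, f(3) = -7, f(3.25) = -7.25, f(3.5) = -7.5, f(3.75) = -7.75, f(4) = -8.
Sum = Δs · [f(2.25) + f(2.5) + f(2.75) + ...].
Sum = -14.25.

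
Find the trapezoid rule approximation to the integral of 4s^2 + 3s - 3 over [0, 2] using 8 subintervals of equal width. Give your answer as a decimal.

Δs = (2 − 0)/8 = 0.25.
f(0) = -3, f(0.25) = -2, f(0.5) = -0.5, f(0.75) = 1.5, f(1) = 4, f(1.25) = 7, f(1.5) = 10.5, f(1.75) = 14.5, f(2) = 19.
T_8 = (Δs/2)·[f(s_0) + 2f(s_1) + ... + 2f(s_{7}) + f(s_8)].
Sum = 10.75.

10.75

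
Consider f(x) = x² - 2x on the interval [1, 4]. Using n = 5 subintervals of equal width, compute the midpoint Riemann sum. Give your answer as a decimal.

5.91

Δx = (4 − 1)/5 = 0.6.
Midpoints: 1.3, 1.9, 2.5, 3.1, 3.7.
f(1.3) = -0.91, f(1.9) = -0.19, f(2.5) = 1.25, f(3.1) = 3.41, f(3.7) = 6.29.
Sum = Δx · [f(1.3) + f(1.9) + f(2.5) + f(3.1) + f(3.7)].
Sum = 5.91.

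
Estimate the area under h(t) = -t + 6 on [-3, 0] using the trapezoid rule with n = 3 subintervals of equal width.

Δt = (0 − (-3))/3 = 1.
h(-3) = 9, h(-2) = 8, h(-1) = 7, h(0) = 6.
T_3 = (Δt/2)·[h(t_0) + 2h(t_1) + 2h(t_2) + h(t_3)].
Sum = 22.5.

22.5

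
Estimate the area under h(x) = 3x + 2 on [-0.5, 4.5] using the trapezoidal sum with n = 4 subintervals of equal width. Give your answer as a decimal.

40

Δx = (4.5 − (-0.5))/4 = 1.25.
h(-0.5) = 0.5, h(0.75) = 4.25, h(2) = 8, h(3.25) = 11.75, h(4.5) = 15.5.
T_4 = (Δx/2)·[h(x_0) + 2h(x_1) + 2h(x_2) + 2h(x_3) + h(x_4)].
Sum = 40.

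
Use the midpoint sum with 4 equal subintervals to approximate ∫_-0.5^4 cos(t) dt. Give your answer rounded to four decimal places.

Δt = (4 − (-0.5))/4 = 1.125.
Midpoints: 0.0625, 1.1875, 2.3125, 3.4375.
f(0.0625) ≈ 0.9980, f(1.1875) ≈ 0.3740, f(2.3125) ≈ -0.6755, f(3.4375) ≈ -0.9565.
Sum = Δt · [f(0.0625) + f(1.1875) + f(2.3125) + f(3.4375)].
Sum ≈ -0.2926.

-0.2926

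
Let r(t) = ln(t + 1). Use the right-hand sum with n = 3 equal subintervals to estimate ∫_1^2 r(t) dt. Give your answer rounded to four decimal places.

0.9756

Δt = (2 − 1)/3 = 1/3.
Right endpoints: 4/3, 5/3, 2.
r(4/3) ≈ 0.8473, r(5/3) ≈ 0.9808, r(2) ≈ 1.0986.
Sum = Δt · [r(4/3) + r(5/3) + r(2)].
Sum ≈ 0.9756.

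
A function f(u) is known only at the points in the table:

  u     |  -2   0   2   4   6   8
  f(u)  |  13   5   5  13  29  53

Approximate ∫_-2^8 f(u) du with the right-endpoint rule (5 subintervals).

210

Δu = 2.
Sum = 2·[5 + 5 + 13 + 29 + 53] = 210.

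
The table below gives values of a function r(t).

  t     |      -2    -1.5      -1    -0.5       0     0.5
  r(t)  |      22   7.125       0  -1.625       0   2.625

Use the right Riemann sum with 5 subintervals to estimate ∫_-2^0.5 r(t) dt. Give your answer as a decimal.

Δt = 0.5.
Sum = 0.5·[7.125 + 0 + (-1.625) + 0 + 2.625] = 4.0625.

4.0625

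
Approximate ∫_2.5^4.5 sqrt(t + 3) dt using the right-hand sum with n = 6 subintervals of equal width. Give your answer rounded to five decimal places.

5.15925

Δt = (4.5 − 2.5)/6 = 1/3.
Right endpoints: 17/6, 19/6, 3.5, 23/6, 25/6, 4.5.
f(17/6) ≈ 2.41523, f(19/6) ≈ 2.48328, f(3.5) ≈ 2.54951, f(23/6) ≈ 2.61406, f(25/6) ≈ 2.67706, f(4.5) ≈ 2.73861.
Sum = Δt · [f(17/6) + f(19/6) + f(3.5) + ...].
Sum ≈ 5.15925.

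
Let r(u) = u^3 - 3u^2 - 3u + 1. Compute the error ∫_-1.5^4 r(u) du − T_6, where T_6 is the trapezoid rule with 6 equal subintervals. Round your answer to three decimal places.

-0.578

Exact integral: ∫_-1.5^4 r(u) du = -19.765625.
T_6 ≈ -19.18793.
Error ≈ -19.765625 − (-19.18793) ≈ -0.578.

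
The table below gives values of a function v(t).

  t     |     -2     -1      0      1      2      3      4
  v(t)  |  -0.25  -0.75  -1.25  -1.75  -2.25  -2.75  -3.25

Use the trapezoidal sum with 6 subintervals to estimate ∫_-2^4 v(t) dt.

Δt = 1.
T_6 = (1/2)·[(-0.25) + 2·(-0.75) + 2·(-1.25) + 2·(-1.75) + 2·(-2.25) + 2·(-2.75) + (-3.25)] = -10.5.

-10.5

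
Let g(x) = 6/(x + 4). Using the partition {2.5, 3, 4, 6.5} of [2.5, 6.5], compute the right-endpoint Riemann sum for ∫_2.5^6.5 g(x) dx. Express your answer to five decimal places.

Subinterval widths: 0.5, 1, 2.5.
Right endpoints: 3, 4, 6.5.
g(3) = 6/7, g(4) = 0.75, g(6.5) = 4/7.
Sum = Σ Δx_i · g(x_i).
Sum ≈ 2.60714.

2.60714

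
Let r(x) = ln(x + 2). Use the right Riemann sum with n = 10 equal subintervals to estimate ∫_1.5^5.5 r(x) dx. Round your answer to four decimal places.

Δx = (5.5 − 1.5)/10 = 0.4.
Right endpoints: 1.9, 2.3, 2.7, 3.1, 3.5, 3.9, 4.3, 4.7, 5.1, 5.5.
r(1.9) ≈ 1.3610, r(2.3) ≈ 1.4586, r(2.7) ≈ 1.5476, r(3.1) ≈ 1.6292, r(3.5) ≈ 1.7047, r(3.9) ≈ 1.7750, r(4.3) ≈ 1.8405, r(4.7) ≈ 1.9021, r(5.1) ≈ 1.9601, r(5.5) ≈ 2.0149.
Sum = Δx · [r(1.9) + r(2.3) + r(2.7) + ...].
Sum ≈ 6.8775.

6.8775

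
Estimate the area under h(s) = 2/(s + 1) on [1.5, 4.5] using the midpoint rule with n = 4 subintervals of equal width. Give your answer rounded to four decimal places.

1.5711

Δs = (4.5 − 1.5)/4 = 0.75.
Midpoints: 1.875, 2.625, 3.375, 4.125.
h(1.875) = 16/23, h(2.625) = 16/29, h(3.375) = 16/35, h(4.125) = 16/41.
Sum = Δs · [h(1.875) + h(2.625) + h(3.375) + h(4.125)].
Sum ≈ 1.5711.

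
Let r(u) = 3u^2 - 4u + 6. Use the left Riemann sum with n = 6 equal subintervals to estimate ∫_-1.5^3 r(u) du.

Δu = (3 − (-1.5))/6 = 0.75.
Left endpoints: -1.5, -0.75, 0, 0.75, 1.5, 2.25.
r(-1.5) = 18.75, r(-0.75) = 10.6875, r(0) = 6, r(0.75) = 4.6875, r(1.5) = 6.75, r(2.25) = 12.1875.
Sum = Δu · [r(-1.5) + r(-0.75) + r(0) + ...].
Sum = 44.296875.

44.296875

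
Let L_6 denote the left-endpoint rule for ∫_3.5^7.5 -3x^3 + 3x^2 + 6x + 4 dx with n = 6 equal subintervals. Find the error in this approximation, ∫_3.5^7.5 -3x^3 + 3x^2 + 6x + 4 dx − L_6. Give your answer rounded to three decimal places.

-313.222

Exact integral: ∫_3.5^7.5 f(x) dx = -1733.5.
L_6 ≈ -1420.27778.
Error ≈ -1733.5 − (-1420.27778) ≈ -313.222.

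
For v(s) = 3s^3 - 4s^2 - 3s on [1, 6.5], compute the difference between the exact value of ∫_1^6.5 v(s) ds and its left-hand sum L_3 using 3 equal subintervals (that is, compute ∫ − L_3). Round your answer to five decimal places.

Exact integral: ∫_1^6.5 v(s) ds ≈ 911.3385417.
L_3 ≈ 416.9050926.
Error ≈ 911.3385417 − 416.9050926 ≈ 494.43345.

494.43345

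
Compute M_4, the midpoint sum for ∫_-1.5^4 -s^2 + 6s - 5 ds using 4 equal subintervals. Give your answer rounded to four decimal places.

Δs = (4 − (-1.5))/4 = 1.375.
Midpoints: -0.8125, 0.5625, 1.9375, 3.3125.
f(-0.8125) = -10.53515625, f(0.5625) = -1.94140625, f(1.9375) = 2.87109375, f(3.3125) = 3.90234375.
Sum = Δs · [f(-0.8125) + f(0.5625) + f(1.9375) + f(3.3125)].
Sum ≈ -7.8418.

-7.8418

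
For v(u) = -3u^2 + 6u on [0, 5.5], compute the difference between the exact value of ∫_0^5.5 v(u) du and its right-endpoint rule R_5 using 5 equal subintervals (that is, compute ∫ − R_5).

35.09

Exact integral: ∫_0^5.5 v(u) du = -75.625.
R_5 = -110.715.
Error = -75.625 − (-110.715) = 35.09.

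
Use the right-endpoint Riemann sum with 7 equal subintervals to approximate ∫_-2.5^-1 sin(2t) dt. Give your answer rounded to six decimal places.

0.144366

Δt = (-1 − (-2.5))/7 = 3/14.
Right endpoints: -16/7, -29/14, -13/7, -23/14, -10/7, -17/14, -1.
f(-16/7) ≈ 0.990082, f(-29/14) ≈ 0.842154, f(-13/7) ≈ 0.541897, f(-23/14) ≈ 0.143623, f(-10/7) ≈ -0.280629, f(-17/14) ≈ -0.654122, f(-1) ≈ -0.909297.
Sum = Δt · [f(-16/7) + f(-29/14) + f(-13/7) + ...].
Sum ≈ 0.144366.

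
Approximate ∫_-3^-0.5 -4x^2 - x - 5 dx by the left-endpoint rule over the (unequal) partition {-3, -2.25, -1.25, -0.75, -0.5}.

Subinterval widths: 0.75, 1, 0.5, 0.25.
Left endpoints: -3, -2.25, -1.25, -0.75.
f(-3) = -38, f(-2.25) = -23, f(-1.25) = -10, f(-0.75) = -6.5.
Sum = Σ Δx_i · f(x_i).
Sum = -58.125.

-58.125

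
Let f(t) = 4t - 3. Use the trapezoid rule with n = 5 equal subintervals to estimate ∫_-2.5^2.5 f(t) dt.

Δt = (2.5 − (-2.5))/5 = 1.
f(-2.5) = -13, f(-1.5) = -9, f(-0.5) = -5, f(0.5) = -1, f(1.5) = 3, f(2.5) = 7.
T_5 = (Δt/2)·[f(t_0) + 2f(t_1) + ... + 2f(t_{4}) + f(t_5)].
Sum = -15.

-15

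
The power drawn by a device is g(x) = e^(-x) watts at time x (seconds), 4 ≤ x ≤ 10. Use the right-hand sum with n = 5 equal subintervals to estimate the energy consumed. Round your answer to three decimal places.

0.009

Δx = (10 − 4)/5 = 1.2.
Right endpoints: 5.2, 6.4, 7.6, 8.8, 10.
g(5.2) ≈ 0.006, g(6.4) ≈ 0.002, g(7.6) ≈ 0.001, g(8.8) ≈ 0.000, g(10) ≈ 0.000.
Sum = Δx · [g(5.2) + g(6.4) + g(7.6) + g(8.8) + g(10)].
Sum ≈ 0.009.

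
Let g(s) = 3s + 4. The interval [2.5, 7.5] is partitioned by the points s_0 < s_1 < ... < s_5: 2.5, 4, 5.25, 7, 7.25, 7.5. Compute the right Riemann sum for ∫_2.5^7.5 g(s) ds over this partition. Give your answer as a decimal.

Subinterval widths: 1.5, 1.25, 1.75, 0.25, 0.25.
Right endpoints: 4, 5.25, 7, 7.25, 7.5.
g(4) = 16, g(5.25) = 19.75, g(7) = 25, g(7.25) = 25.75, g(7.5) = 26.5.
Sum = Σ Δs_i · g(s_i).
Sum = 105.5.

105.5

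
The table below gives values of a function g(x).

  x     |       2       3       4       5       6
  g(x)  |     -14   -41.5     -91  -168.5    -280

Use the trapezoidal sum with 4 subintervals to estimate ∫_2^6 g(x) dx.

Δx = 1.
T_4 = (1/2)·[(-14) + 2·(-41.5) + 2·(-91) + 2·(-168.5) + (-280)] = -448.

-448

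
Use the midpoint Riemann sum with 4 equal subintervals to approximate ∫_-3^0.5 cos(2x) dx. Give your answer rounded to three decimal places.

Δx = (0.5 − (-3))/4 = 0.875.
Midpoints: -2.5625, -1.6875, -0.8125, 0.0625.
f(-2.5625) ≈ 0.401, f(-1.6875) ≈ -0.973, f(-0.8125) ≈ -0.054, f(0.0625) ≈ 0.992.
Sum = Δx · [f(-2.5625) + f(-1.6875) + f(-0.8125) + f(0.0625)].
Sum ≈ 0.320.

0.320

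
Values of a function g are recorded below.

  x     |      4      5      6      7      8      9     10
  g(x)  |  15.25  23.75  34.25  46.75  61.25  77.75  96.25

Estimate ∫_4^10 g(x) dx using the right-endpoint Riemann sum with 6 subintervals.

340

Δx = 1.
Sum = 1·[23.75 + 34.25 + 46.75 + 61.25 + 77.75 + 96.25] = 340.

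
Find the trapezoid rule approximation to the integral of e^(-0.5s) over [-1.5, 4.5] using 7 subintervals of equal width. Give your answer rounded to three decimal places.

4.085

Δs = (4.5 − (-1.5))/7 = 6/7.
f(-1.5) ≈ 2.117, f(-9/14) ≈ 1.379, f(3/14) ≈ 0.898, f(15/14) ≈ 0.585, f(27/14) ≈ 0.381, f(39/14) ≈ 0.248, f(51/14) ≈ 0.162, f(4.5) ≈ 0.105.
T_7 = (Δs/2)·[f(s_0) + 2f(s_1) + ... + 2f(s_{6}) + f(s_7)].
Sum ≈ 4.085.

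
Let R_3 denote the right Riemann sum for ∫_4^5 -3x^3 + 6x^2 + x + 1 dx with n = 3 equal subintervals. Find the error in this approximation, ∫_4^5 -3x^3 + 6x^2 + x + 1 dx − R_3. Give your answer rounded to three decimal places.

21.972

Exact integral: ∫_4^5 f(x) dx = -149.25.
R_3 ≈ -171.22222.
Error ≈ -149.25 − (-171.22222) ≈ 21.972.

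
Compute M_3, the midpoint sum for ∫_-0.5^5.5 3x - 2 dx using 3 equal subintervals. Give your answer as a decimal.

Δx = (5.5 − (-0.5))/3 = 2.
Midpoints: 0.5, 2.5, 4.5.
f(0.5) = -0.5, f(2.5) = 5.5, f(4.5) = 11.5.
Sum = Δx · [f(0.5) + f(2.5) + f(4.5)].
Sum = 33.

33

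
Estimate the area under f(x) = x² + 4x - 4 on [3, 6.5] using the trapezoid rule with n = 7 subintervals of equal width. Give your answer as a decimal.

135.1875

Δx = (6.5 − 3)/7 = 0.5.
f(3) = 17, f(3.5) = 22.25, f(4) = 28, f(4.5) = 34.25, f(5) = 41, f(5.5) = 48.25, f(6) = 56, f(6.5) = 64.25.
T_7 = (Δx/2)·[f(x_0) + 2f(x_1) + ... + 2f(x_{6}) + f(x_7)].
Sum = 135.1875.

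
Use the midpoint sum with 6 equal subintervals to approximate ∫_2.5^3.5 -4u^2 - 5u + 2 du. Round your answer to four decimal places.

Δu = (3.5 − 2.5)/6 = 1/6.
Midpoints: 31/12, 2.75, 35/12, 37/12, 3.25, 41/12.
f(31/12) = -677/18, f(2.75) = -42, f(35/12) = -839/18, f(37/12) = -463/9, f(3.25) = -56.5, f(41/12) = -556/9.
Sum = Δu · [f(31/12) + f(2.75) + f(35/12) + ...].
Sum ≈ -49.3241.

-49.3241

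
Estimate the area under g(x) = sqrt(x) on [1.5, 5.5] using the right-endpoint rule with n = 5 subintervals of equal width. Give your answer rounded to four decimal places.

Δx = (5.5 − 1.5)/5 = 0.8.
Right endpoints: 2.3, 3.1, 3.9, 4.7, 5.5.
g(2.3) ≈ 1.5166, g(3.1) ≈ 1.7607, g(3.9) ≈ 1.9748, g(4.7) ≈ 2.1679, g(5.5) ≈ 2.3452.
Sum = Δx · [g(2.3) + g(3.1) + g(3.9) + g(4.7) + g(5.5)].
Sum ≈ 7.8122.

7.8122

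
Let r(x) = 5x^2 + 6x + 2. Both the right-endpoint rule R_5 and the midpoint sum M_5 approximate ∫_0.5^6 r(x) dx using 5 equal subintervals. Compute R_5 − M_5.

124.78125

R_5 = 600.05.
M_5 = 475.26875.
R_5 − M_5 = 124.78125.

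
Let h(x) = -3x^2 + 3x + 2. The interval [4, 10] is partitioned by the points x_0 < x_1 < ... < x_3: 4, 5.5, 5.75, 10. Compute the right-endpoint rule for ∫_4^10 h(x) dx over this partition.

-1267.359375

Subinterval widths: 1.5, 0.25, 4.25.
Right endpoints: 5.5, 5.75, 10.
h(5.5) = -72.25, h(5.75) = -79.9375, h(10) = -268.
Sum = Σ Δx_i · h(x_i).
Sum = -1267.359375.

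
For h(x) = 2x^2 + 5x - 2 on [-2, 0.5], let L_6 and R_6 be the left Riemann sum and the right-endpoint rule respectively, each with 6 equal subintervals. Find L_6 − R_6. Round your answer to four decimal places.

L_6 ≈ -9.855324.
R_6 ≈ -7.771991.
L_6 − R_6 ≈ -2.0833.

-2.0833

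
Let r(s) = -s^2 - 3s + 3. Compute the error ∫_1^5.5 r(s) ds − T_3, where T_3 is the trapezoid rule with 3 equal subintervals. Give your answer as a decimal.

1.6875

Exact integral: ∫_1^5.5 r(s) ds = -85.5.
T_3 = -87.1875.
Error = -85.5 − (-87.1875) = 1.6875.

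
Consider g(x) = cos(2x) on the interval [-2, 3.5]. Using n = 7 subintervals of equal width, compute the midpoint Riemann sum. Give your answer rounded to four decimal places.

-0.0554

Δx = (3.5 − (-2))/7 = 11/14.
Midpoints: -45/28, -23/28, -1/28, 0.75, 43/28, 65/28, 87/28.
g(-45/28) ≈ -0.9974, g(-23/28) ≈ -0.0720, g(-1/28) ≈ 0.9975, g(0.75) ≈ 0.0707, g(43/28) ≈ -0.9975, g(65/28) ≈ -0.0695, g(87/28) ≈ 0.9976.
Sum = Δx · [g(-45/28) + g(-23/28) + g(-1/28) + ...].
Sum ≈ -0.0554.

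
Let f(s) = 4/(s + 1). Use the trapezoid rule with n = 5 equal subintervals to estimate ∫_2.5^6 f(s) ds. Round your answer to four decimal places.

Δs = (6 − 2.5)/5 = 0.7.
f(2.5) = 8/7, f(3.2) = 20/21, f(3.9) = 40/49, f(4.6) = 5/7, f(5.3) = 40/63, f(6) = 4/7.
T_5 = (Δs/2)·[f(s_0) + 2f(s_1) + ... + 2f(s_{4}) + f(s_5)].
Sum ≈ 2.7825.

2.7825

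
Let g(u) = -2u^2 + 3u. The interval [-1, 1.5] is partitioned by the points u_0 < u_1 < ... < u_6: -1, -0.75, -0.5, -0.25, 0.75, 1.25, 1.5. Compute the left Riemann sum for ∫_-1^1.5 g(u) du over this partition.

-2.75

Subinterval widths: 0.25, 0.25, 0.25, 1, 0.5, 0.25.
Left endpoints: -1, -0.75, -0.5, -0.25, 0.75, 1.25.
g(-1) = -5, g(-0.75) = -3.375, g(-0.5) = -2, g(-0.25) = -0.875, g(0.75) = 1.125, g(1.25) = 0.625.
Sum = Σ Δu_i · g(u_i).
Sum = -2.75.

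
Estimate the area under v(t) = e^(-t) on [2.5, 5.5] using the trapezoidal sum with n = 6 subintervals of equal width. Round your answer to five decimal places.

Δt = (5.5 − 2.5)/6 = 0.5.
v(2.5) ≈ 0.08208, v(3) ≈ 0.04979, v(3.5) ≈ 0.03020, v(4) ≈ 0.01832, v(4.5) ≈ 0.01111, v(5) ≈ 0.00674, v(5.5) ≈ 0.00409.
T_6 = (Δt/2)·[v(t_0) + 2v(t_1) + ... + 2v(t_{5}) + v(t_6)].
Sum ≈ 0.07962.

0.07962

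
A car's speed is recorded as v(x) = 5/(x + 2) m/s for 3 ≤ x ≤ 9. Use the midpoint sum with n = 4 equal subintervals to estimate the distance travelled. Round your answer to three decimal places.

3.928

Δx = (9 − 3)/4 = 1.5.
Midpoints: 3.75, 5.25, 6.75, 8.25.
v(3.75) = 20/23, v(5.25) = 20/29, v(6.75) = 4/7, v(8.25) = 20/41.
Sum = Δx · [v(3.75) + v(5.25) + v(6.75) + v(8.25)].
Sum ≈ 3.928.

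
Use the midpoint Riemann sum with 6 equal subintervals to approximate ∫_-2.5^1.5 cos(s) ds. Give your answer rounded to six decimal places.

1.625910

Δs = (1.5 − (-2.5))/6 = 2/3.
Midpoints: -13/6, -1.5, -5/6, -1/6, 0.5, 7/6.
f(-13/6) ≈ -0.561229, f(-1.5) ≈ 0.070737, f(-5/6) ≈ 0.672412, f(-1/6) ≈ 0.986143, f(0.5) ≈ 0.877583, f(7/6) ≈ 0.393219.
Sum = Δs · [f(-13/6) + f(-1.5) + f(-5/6) + ...].
Sum ≈ 1.625910.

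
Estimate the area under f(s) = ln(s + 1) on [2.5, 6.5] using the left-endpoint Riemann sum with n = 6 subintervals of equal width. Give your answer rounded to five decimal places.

Δs = (6.5 − 2.5)/6 = 2/3.
Left endpoints: 2.5, 19/6, 23/6, 4.5, 31/6, 35/6.
f(2.5) ≈ 1.25276, f(19/6) ≈ 1.42712, f(23/6) ≈ 1.57554, f(4.5) ≈ 1.70475, f(31/6) ≈ 1.81916, f(35/6) ≈ 1.92181.
Sum = Δs · [f(2.5) + f(19/6) + f(23/6) + ...].
Sum ≈ 6.46742.

6.46742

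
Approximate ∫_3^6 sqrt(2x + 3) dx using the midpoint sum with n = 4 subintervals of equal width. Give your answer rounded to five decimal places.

Δx = (6 − 3)/4 = 0.75.
Midpoints: 3.375, 4.125, 4.875, 5.625.
f(3.375) ≈ 3.12250, f(4.125) ≈ 3.35410, f(4.875) ≈ 3.57071, f(5.625) ≈ 3.77492.
Sum = Δx · [f(3.375) + f(4.125) + f(4.875) + f(5.625)].
Sum ≈ 10.36667.

10.36667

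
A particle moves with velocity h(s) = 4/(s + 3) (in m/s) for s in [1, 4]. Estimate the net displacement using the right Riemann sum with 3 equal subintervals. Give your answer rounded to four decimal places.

Δs = (4 − 1)/3 = 1.
Right endpoints: 2, 3, 4.
h(2) = 0.8, h(3) = 2/3, h(4) = 4/7.
Sum = Δs · [h(2) + h(3) + h(4)].
Sum ≈ 2.0381.

2.0381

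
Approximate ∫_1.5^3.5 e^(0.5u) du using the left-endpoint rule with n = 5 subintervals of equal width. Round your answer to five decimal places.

6.57192

Δu = (3.5 − 1.5)/5 = 0.4.
Left endpoints: 1.5, 1.9, 2.3, 2.7, 3.1.
f(1.5) ≈ 2.11700, f(1.9) ≈ 2.58571, f(2.3) ≈ 3.15819, f(2.7) ≈ 3.85743, f(3.1) ≈ 4.71147.
Sum = Δu · [f(1.5) + f(1.9) + f(2.3) + f(2.7) + f(3.1)].
Sum ≈ 6.57192.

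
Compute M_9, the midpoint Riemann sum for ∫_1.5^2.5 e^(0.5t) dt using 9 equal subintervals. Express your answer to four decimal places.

2.7463

Δt = (2.5 − 1.5)/9 = 1/9.
Midpoints: 14/9, 5/3, 16/9, 17/9, 2, 19/9, 20/9, 7/3, 22/9.
f(14/9) ≈ 2.1766, f(5/3) ≈ 2.3010, f(16/9) ≈ 2.4324, f(17/9) ≈ 2.5714, f(2) ≈ 2.7183, f(19/9) ≈ 2.8736, f(20/9) ≈ 3.0377, f(7/3) ≈ 3.2113, f(22/9) ≈ 3.3947.
Sum = Δt · [f(14/9) + f(5/3) + f(16/9) + ...].
Sum ≈ 2.7463.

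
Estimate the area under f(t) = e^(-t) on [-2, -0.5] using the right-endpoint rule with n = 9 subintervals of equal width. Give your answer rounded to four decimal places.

5.2753

Δt = (-0.5 − (-2))/9 = 1/6.
Right endpoints: -11/6, -5/3, -1.5, -4/3, -7/6, -1, -5/6, -2/3, -0.5.
f(-11/6) ≈ 6.2547, f(-5/3) ≈ 5.2945, f(-1.5) ≈ 4.4817, f(-4/3) ≈ 3.7937, f(-7/6) ≈ 3.2113, f(-1) ≈ 2.7183, f(-5/6) ≈ 2.3010, f(-2/3) ≈ 1.9477, f(-0.5) ≈ 1.6487.
Sum = Δt · [f(-11/6) + f(-5/3) + f(-1.5) + ...].
Sum ≈ 5.2753.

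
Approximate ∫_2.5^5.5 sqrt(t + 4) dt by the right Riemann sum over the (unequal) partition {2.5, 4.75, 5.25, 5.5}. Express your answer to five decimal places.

Subinterval widths: 2.25, 0.5, 0.25.
Right endpoints: 4.75, 5.25, 5.5.
f(4.75) ≈ 2.95804, f(5.25) ≈ 3.04138, f(5.5) ≈ 3.08221.
Sum = Σ Δt_i · f(t_i).
Sum ≈ 8.94683.

8.94683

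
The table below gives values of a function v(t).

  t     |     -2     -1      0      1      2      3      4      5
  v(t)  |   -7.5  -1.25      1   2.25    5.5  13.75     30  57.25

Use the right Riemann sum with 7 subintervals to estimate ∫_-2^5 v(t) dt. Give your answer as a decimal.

108.5

Δt = 1.
Sum = 1·[(-1.25) + 1 + 2.25 + 5.5 + 13.75 + 30 + 57.25] = 108.5.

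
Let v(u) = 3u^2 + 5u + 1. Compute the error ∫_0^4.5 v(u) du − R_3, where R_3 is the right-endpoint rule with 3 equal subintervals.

Exact integral: ∫_0^4.5 v(u) du = 146.25.
R_3 = 213.75.
Error = 146.25 − 213.75 = -67.5.

-67.5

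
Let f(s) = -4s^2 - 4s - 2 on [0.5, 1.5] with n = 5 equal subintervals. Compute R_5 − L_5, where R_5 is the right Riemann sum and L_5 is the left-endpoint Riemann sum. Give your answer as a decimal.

R_5 = -11.56.
L_5 = -9.16.
R_5 − L_5 = -2.4.

-2.4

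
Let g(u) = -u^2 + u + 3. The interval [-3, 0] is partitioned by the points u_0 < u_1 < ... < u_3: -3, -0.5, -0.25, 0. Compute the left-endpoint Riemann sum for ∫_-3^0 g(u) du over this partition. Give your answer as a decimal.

Subinterval widths: 2.5, 0.25, 0.25.
Left endpoints: -3, -0.5, -0.25.
g(-3) = -9, g(-0.5) = 2.25, g(-0.25) = 2.6875.
Sum = Σ Δu_i · g(u_i).
Sum = -21.265625.

-21.265625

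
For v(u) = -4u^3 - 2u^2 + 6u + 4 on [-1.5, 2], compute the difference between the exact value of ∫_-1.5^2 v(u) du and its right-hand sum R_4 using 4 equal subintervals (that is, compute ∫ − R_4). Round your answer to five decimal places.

Exact integral: ∫_-1.5^2 v(u) du ≈ 0.7291667.
R_4 = -13.75390625.
Error ≈ 0.7291667 − (-13.75390625) ≈ 14.48307.

14.48307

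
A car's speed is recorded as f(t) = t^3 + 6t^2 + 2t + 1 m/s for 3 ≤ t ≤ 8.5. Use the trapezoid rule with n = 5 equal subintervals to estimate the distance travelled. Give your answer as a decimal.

Δt = (8.5 − 3)/5 = 1.1.
f(3) = 88, f(4.1) = 178.981, f(5.2) = 314.248, f(6.3) = 501.787, f(7.4) = 749.584, f(8.5) = 1065.625.
T_5 = (Δt/2)·[f(t_0) + 2f(t_1) + ... + 2f(t_{4}) + f(t_5)].
Sum = 2553.55375.

2553.55375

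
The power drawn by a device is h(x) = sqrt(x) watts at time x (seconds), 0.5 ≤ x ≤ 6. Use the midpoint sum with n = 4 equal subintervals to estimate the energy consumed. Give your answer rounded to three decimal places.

9.597

Δx = (6 − 0.5)/4 = 1.375.
Midpoints: 1.1875, 2.5625, 3.9375, 5.3125.
h(1.1875) ≈ 1.090, h(2.5625) ≈ 1.601, h(3.9375) ≈ 1.984, h(5.3125) ≈ 2.305.
Sum = Δx · [h(1.1875) + h(2.5625) + h(3.9375) + h(5.3125)].
Sum ≈ 9.597.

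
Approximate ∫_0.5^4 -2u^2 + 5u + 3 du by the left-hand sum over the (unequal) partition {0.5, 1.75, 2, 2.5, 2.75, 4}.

Subinterval widths: 1.25, 0.25, 0.5, 0.25, 1.25.
Left endpoints: 0.5, 1.75, 2, 2.5, 2.75.
f(0.5) = 5, f(1.75) = 5.625, f(2) = 5, f(2.5) = 3, f(2.75) = 1.625.
Sum = Σ Δu_i · f(u_i).
Sum = 12.9375.

12.9375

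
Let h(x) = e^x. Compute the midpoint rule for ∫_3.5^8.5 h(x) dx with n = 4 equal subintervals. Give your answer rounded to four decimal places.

Δx = (8.5 − 3.5)/4 = 1.25.
Midpoints: 4.125, 5.375, 6.625, 7.875.
h(4.125) ≈ 61.8678, h(5.375) ≈ 215.9399, h(6.625) ≈ 753.7042, h(7.875) ≈ 2630.6862.
Sum = Δx · [h(4.125) + h(5.375) + h(6.625) + h(7.875)].
Sum ≈ 4577.7476.

4577.7476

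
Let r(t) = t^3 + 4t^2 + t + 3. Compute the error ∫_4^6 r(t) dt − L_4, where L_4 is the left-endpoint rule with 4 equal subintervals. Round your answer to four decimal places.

Exact integral: ∫_4^6 r(t) dt ≈ 478.666667.
L_4 = 421.75.
Error ≈ 478.666667 − 421.75 ≈ 56.9167.

56.9167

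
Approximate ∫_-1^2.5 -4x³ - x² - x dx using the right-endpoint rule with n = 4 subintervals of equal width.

Δx = (2.5 − (-1))/4 = 0.875.
Right endpoints: -0.125, 0.75, 1.625, 2.5.
f(-0.125) = 0.1171875, f(0.75) = -3, f(1.625) = -21.4296875, f(2.5) = -71.25.
Sum = Δx · [f(-0.125) + f(0.75) + f(1.625) + f(2.5)].
Sum = -83.6171875.

-83.6171875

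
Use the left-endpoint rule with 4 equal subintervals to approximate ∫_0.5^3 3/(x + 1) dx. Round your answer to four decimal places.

3.3697

Δx = (3 − 0.5)/4 = 0.625.
Left endpoints: 0.5, 1.125, 1.75, 2.375.
f(0.5) = 2, f(1.125) = 24/17, f(1.75) = 12/11, f(2.375) = 8/9.
Sum = Δx · [f(0.5) + f(1.125) + f(1.75) + f(2.375)].
Sum ≈ 3.3697.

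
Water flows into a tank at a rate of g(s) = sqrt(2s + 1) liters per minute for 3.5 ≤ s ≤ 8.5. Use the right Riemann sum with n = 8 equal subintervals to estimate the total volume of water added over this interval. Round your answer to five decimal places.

Δs = (8.5 − 3.5)/8 = 0.625.
Right endpoints: 4.125, 4.75, 5.375, 6, 6.625, 7.25, 7.875, 8.5.
g(4.125) ≈ 3.04138, g(4.75) ≈ 3.24037, g(5.375) ≈ 3.42783, g(6) ≈ 3.60555, g(6.625) ≈ 3.77492, g(7.25) ≈ 3.93700, g(7.875) ≈ 4.09268, g(8.5) ≈ 4.24264.
Sum = Δs · [g(4.125) + g(4.75) + g(5.375) + ...].
Sum ≈ 18.35148.

18.35148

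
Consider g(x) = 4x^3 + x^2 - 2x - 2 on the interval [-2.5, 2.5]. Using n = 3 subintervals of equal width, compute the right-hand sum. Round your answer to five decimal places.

Δx = (2.5 − (-2.5))/3 = 5/3.
Right endpoints: -5/6, 5/6, 2.5.
g(-5/6) = -211/108, g(5/6) = -71/108, g(2.5) = 61.75.
Sum = Δx · [g(-5/6) + g(5/6) + g(2.5)].
Sum ≈ 98.56481.

98.56481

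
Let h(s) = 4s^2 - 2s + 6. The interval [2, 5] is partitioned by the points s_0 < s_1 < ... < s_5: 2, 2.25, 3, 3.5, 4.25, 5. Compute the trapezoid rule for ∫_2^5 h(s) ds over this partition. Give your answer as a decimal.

153.9375

Subinterval widths: 0.25, 0.75, 0.5, 0.75, 0.75.
h(2) = 18, h(2.25) = 21.75, h(3) = 36, h(3.5) = 48, h(4.25) = 69.75, h(5) = 96.
On each subinterval the trapezoid contributes (Δs_i/2)·[h(s_{i-1}) + h(s_i)].
Sum = 153.9375.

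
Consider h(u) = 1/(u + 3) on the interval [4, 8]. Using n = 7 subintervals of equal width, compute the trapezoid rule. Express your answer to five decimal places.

0.45232

Δu = (8 − 4)/7 = 4/7.
h(4) = 1/7, h(32/7) = 7/53, h(36/7) = 7/57, h(40/7) = 7/61, h(44/7) = 7/65, h(48/7) = 7/69, h(52/7) = 7/73, h(8) = 1/11.
T_7 = (Δu/2)·[h(u_0) + 2h(u_1) + ... + 2h(u_{6}) + h(u_7)].
Sum ≈ 0.45232.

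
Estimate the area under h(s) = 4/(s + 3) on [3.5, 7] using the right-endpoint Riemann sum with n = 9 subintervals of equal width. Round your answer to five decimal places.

Δs = (7 − 3.5)/9 = 7/18.
Right endpoints: 35/9, 77/18, 14/3, 91/18, 49/9, 35/6, 56/9, 119/18, 7.
h(35/9) = 18/31, h(77/18) = 72/131, h(14/3) = 12/23, h(91/18) = 72/145, h(49/9) = 9/19, h(35/6) = 24/53, h(56/9) = 36/83, h(119/18) = 72/173, h(7) = 0.4.
Sum = Δs · [h(35/9) + h(77/18) + h(14/3) + ...].
Sum ≈ 1.68194.

1.68194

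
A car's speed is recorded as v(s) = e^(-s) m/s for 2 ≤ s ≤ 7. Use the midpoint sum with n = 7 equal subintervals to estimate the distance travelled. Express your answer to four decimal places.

Δs = (7 − 2)/7 = 5/7.
Midpoints: 33/14, 43/14, 53/14, 4.5, 73/14, 83/14, 93/14.
v(33/14) ≈ 0.0947, v(43/14) ≈ 0.0464, v(53/14) ≈ 0.0227, v(4.5) ≈ 0.0111, v(73/14) ≈ 0.0054, v(83/14) ≈ 0.0027, v(93/14) ≈ 0.0013.
Sum = Δs · [v(33/14) + v(43/14) + v(53/14) + ...].
Sum ≈ 0.1316.

0.1316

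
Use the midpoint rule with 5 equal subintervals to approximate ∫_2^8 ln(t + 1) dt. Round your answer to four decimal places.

Δt = (8 − 2)/5 = 1.2.
Midpoints: 2.6, 3.8, 5, 6.2, 7.4.
f(2.6) ≈ 1.2809, f(3.8) ≈ 1.5686, f(5) ≈ 1.7918, f(6.2) ≈ 1.9741, f(7.4) ≈ 2.1282.
Sum = Δt · [f(2.6) + f(3.8) + f(5) + f(6.2) + f(7.4)].
Sum ≈ 10.4923.

10.4923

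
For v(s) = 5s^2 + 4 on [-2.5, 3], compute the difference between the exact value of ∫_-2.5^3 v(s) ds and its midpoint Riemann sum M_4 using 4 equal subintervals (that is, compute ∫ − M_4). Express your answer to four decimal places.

4.3327

Exact integral: ∫_-2.5^3 v(s) ds ≈ 93.041667.
M_4 ≈ 88.708984.
Error ≈ 93.041667 − 88.708984 ≈ 4.3327.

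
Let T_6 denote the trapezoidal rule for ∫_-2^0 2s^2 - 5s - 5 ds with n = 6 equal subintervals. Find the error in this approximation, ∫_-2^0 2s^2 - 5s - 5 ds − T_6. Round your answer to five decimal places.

Exact integral: ∫_-2^0 f(s) ds ≈ 5.3333333.
T_6 ≈ 5.4074074.
Error ≈ 5.3333333 − 5.4074074 ≈ -0.07407.

-0.07407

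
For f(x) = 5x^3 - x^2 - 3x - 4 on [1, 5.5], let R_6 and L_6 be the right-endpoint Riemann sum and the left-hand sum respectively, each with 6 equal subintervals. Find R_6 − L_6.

R_6 = 1339.76953125.
L_6 = 751.67578125.
R_6 − L_6 = 588.09375.

588.09375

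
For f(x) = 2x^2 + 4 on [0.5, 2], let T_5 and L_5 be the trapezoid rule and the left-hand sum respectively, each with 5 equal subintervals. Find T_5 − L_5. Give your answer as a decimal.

1.125

T_5 = 11.295.
L_5 = 10.17.
T_5 − L_5 = 1.125.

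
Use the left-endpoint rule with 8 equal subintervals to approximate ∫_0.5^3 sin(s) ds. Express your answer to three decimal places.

1.905

Δs = (3 − 0.5)/8 = 0.3125.
Left endpoints: 0.5, 0.8125, 1.125, 1.4375, 1.75, 2.0625, 2.375, 2.6875.
f(0.5) ≈ 0.479, f(0.8125) ≈ 0.726, f(1.125) ≈ 0.902, f(1.4375) ≈ 0.991, f(1.75) ≈ 0.984, f(2.0625) ≈ 0.882, f(2.375) ≈ 0.694, f(2.6875) ≈ 0.439.
Sum = Δs · [f(0.5) + f(0.8125) + f(1.125) + ...].
Sum ≈ 1.905.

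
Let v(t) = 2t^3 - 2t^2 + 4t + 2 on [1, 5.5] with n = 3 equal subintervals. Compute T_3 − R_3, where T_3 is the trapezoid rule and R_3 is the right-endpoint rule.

T_3 = 443.8125.
R_3 = 661.5.
T_3 − R_3 = -217.6875.

-217.6875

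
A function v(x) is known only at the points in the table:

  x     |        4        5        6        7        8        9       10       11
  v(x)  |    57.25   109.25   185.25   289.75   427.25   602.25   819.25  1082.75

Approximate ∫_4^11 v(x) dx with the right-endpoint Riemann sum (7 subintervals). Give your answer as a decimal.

Δx = 1.
Sum = 1·[109.25 + 185.25 + 289.75 + 427.25 + 602.25 + 819.25 + 1082.75] = 3515.75.

3515.75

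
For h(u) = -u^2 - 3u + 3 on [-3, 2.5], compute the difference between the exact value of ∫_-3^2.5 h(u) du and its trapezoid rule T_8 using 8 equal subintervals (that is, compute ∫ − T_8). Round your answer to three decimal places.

Exact integral: ∫_-3^2.5 h(u) du ≈ 6.41667.
T_8 ≈ 5.98340.
Error ≈ 6.41667 − 5.98340 ≈ 0.433.

0.433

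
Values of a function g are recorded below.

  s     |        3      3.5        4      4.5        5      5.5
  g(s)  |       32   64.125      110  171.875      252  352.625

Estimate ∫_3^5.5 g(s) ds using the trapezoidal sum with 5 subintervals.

395.15625

Δs = 0.5.
T_5 = (0.5/2)·[32 + 2·64.125 + 2·110 + 2·171.875 + 2·252 + 352.625] = 395.15625.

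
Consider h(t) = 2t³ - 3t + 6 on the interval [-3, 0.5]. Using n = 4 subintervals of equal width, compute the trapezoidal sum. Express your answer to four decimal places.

Δt = (0.5 − (-3))/4 = 0.875.
h(-3) = -39, h(-2.125) = -6.81640625, h(-1.25) = 5.84375, h(-0.375) = 7.01953125, h(0.5) = 4.75.
T_4 = (Δt/2)·[h(t_0) + 2h(t_1) + 2h(t_2) + 2h(t_3) + h(t_4)].
Sum ≈ -9.6934.

-9.6934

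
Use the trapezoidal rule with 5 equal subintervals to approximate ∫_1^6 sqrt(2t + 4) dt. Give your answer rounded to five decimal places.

16.42121

Δt = (6 − 1)/5 = 1.
f(1) ≈ 2.44949, f(2) ≈ 2.82843, f(3) ≈ 3.16228, f(4) ≈ 3.46410, f(5) ≈ 3.74166, f(6) ≈ 4.00000.
T_5 = (Δt/2)·[f(t_0) + 2f(t_1) + ... + 2f(t_{4}) + f(t_5)].
Sum ≈ 16.42121.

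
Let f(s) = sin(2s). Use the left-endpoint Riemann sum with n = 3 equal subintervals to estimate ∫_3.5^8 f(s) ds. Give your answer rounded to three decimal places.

0.800

Δs = (8 − 3.5)/3 = 1.5.
Left endpoints: 3.5, 5, 6.5.
f(3.5) ≈ 0.657, f(5) ≈ -0.544, f(6.5) ≈ 0.420.
Sum = Δs · [f(3.5) + f(5) + f(6.5)].
Sum ≈ 0.800.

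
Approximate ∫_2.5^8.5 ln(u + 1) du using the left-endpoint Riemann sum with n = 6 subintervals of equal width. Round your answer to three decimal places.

Δu = (8.5 − 2.5)/6 = 1.
Left endpoints: 2.5, 3.5, 4.5, 5.5, 6.5, 7.5.
f(2.5) ≈ 1.253, f(3.5) ≈ 1.504, f(4.5) ≈ 1.705, f(5.5) ≈ 1.872, f(6.5) ≈ 2.015, f(7.5) ≈ 2.140.
Sum = Δu · [f(2.5) + f(3.5) + f(4.5) + ...].
Sum ≈ 10.488.

10.488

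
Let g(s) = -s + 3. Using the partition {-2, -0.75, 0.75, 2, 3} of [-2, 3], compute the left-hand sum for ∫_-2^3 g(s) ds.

15.6875

Subinterval widths: 1.25, 1.5, 1.25, 1.
Left endpoints: -2, -0.75, 0.75, 2.
g(-2) = 5, g(-0.75) = 3.75, g(0.75) = 2.25, g(2) = 1.
Sum = Σ Δs_i · g(s_i).
Sum = 15.6875.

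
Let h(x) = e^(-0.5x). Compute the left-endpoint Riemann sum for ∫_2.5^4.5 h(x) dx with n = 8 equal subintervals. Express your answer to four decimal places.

0.3853

Δx = (4.5 − 2.5)/8 = 0.25.
Left endpoints: 2.5, 2.75, 3, 3.25, 3.5, 3.75, 4, 4.25.
h(2.5) ≈ 0.2865, h(2.75) ≈ 0.2528, h(3) ≈ 0.2231, h(3.25) ≈ 0.1969, h(3.5) ≈ 0.1738, h(3.75) ≈ 0.1534, h(4) ≈ 0.1353, h(4.25) ≈ 0.1194.
Sum = Δx · [h(2.5) + h(2.75) + h(3) + ...].
Sum ≈ 0.3853.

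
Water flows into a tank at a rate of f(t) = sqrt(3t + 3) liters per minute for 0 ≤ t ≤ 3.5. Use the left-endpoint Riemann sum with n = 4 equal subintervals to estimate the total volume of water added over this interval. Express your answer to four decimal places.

Δt = (3.5 − 0)/4 = 0.875.
Left endpoints: 0, 0.875, 1.75, 2.625.
f(0) ≈ 1.7321, f(0.875) ≈ 2.3717, f(1.75) ≈ 2.8723, f(2.625) ≈ 3.2977.
Sum = Δt · [f(0) + f(0.875) + f(1.75) + f(2.625)].
Sum ≈ 8.9895.

8.9895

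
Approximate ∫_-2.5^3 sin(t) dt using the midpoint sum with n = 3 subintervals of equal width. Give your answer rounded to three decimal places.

0.218

Δt = (3 − (-2.5))/3 = 11/6.
Midpoints: -19/12, 0.25, 25/12.
f(-19/12) ≈ -1.000, f(0.25) ≈ 0.247, f(25/12) ≈ 0.872.
Sum = Δt · [f(-19/12) + f(0.25) + f(25/12)].
Sum ≈ 0.218.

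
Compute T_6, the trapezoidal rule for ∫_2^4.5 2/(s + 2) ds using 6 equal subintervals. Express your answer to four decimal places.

0.9721

Δs = (4.5 − 2)/6 = 5/12.
f(2) = 0.5, f(29/12) = 24/53, f(17/6) = 12/29, f(3.25) = 8/21, f(11/3) = 6/17, f(49/12) = 24/73, f(4.5) = 4/13.
T_6 = (Δs/2)·[f(s_0) + 2f(s_1) + ... + 2f(s_{5}) + f(s_6)].
Sum ≈ 0.9721.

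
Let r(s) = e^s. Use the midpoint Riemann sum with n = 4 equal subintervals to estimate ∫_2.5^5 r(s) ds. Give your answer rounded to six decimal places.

Δs = (5 − 2.5)/4 = 0.625.
Midpoints: 2.8125, 3.4375, 4.0625, 4.6875.
r(2.8125) ≈ 16.651495, r(3.4375) ≈ 31.109088, r(4.0625) ≈ 58.119428, r(4.6875) ≈ 108.581387.
Sum = Δs · [r(2.8125) + r(3.4375) + r(4.0625) + r(4.6875)].
Sum ≈ 134.038374.

134.038374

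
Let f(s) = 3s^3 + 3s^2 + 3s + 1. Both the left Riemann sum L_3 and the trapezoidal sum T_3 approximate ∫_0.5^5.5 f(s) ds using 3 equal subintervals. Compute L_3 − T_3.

L_3 ≈ 468.819444.
T_3 ≈ 971.944444.
L_3 − T_3 = -503.125.

-503.125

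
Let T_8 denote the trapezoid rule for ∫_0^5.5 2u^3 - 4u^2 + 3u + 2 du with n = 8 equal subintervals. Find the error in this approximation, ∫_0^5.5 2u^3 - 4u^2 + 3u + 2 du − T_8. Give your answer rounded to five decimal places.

-5.41585

Exact integral: ∫_0^5.5 f(u) du ≈ 292.0729167.
T_8 ≈ 297.4887695.
Error ≈ 292.0729167 − 297.4887695 ≈ -5.41585.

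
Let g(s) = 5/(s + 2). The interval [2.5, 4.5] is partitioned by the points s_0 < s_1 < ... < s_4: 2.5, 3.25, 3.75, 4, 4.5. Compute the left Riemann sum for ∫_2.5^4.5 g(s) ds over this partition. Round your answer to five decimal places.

1.94358

Subinterval widths: 0.75, 0.5, 0.25, 0.5.
Left endpoints: 2.5, 3.25, 3.75, 4.
g(2.5) = 10/9, g(3.25) = 20/21, g(3.75) = 20/23, g(4) = 5/6.
Sum = Σ Δs_i · g(s_i).
Sum ≈ 1.94358.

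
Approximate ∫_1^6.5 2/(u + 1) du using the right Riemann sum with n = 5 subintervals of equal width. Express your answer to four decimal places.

2.2857

Δu = (6.5 − 1)/5 = 1.1.
Right endpoints: 2.1, 3.2, 4.3, 5.4, 6.5.
f(2.1) = 20/31, f(3.2) = 10/21, f(4.3) = 20/53, f(5.4) = 0.3125, f(6.5) = 4/15.
Sum = Δu · [f(2.1) + f(3.2) + f(4.3) + f(5.4) + f(6.5)].
Sum ≈ 2.2857.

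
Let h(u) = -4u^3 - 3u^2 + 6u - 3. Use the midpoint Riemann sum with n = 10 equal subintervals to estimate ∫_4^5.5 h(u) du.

-723.01875

Δu = (5.5 − 4)/10 = 0.15.
Midpoints: 4.075, 4.225, 4.375, 4.525, 4.675, 4.825, 4.975, 5.125, 5.275, 5.425.
h(4.075) = -299.0385625, h(4.225) = -332.8774375, h(4.375) = -369.1328125, h(4.525) = -407.8856875, h(4.675) = -449.2170625, h(4.825) = -493.2079375, h(4.975) = -539.9393125, h(5.125) = -589.4921875, h(5.275) = -641.9475625, h(5.425) = -697.3864375.
Sum = Δu · [h(4.075) + h(4.225) + h(4.375) + ...].
Sum = -723.01875.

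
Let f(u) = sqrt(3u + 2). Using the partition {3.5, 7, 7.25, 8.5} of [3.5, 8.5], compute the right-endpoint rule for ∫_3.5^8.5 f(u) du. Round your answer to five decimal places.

24.55881

Subinterval widths: 3.5, 0.25, 1.25.
Right endpoints: 7, 7.25, 8.5.
f(7) ≈ 4.79583, f(7.25) ≈ 4.87340, f(8.5) ≈ 5.24404.
Sum = Σ Δu_i · f(u_i).
Sum ≈ 24.55881.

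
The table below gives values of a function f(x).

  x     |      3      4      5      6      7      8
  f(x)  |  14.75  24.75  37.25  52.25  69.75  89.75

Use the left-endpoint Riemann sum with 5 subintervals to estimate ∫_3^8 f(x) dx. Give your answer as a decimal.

Δx = 1.
Sum = 1·[14.75 + 24.75 + 37.25 + 52.25 + 69.75] = 198.75.

198.75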